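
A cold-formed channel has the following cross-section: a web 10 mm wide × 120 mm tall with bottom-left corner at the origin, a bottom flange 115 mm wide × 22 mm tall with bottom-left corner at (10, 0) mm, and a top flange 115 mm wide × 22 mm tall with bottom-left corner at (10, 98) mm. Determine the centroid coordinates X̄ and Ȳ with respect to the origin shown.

X̄ = 55.52 mm, Ȳ = 60.00 mm

web: A = 10 × 120 = 1200.00, centroid at (5.00, 60.00).
bottom flange: A = 115 × 22 = 2530.00, centroid at (67.50, 11.00).
top flange: A = 115 × 22 = 2530.00, centroid at (67.50, 109.00).
ΣA = 6260.00 mm², ΣAX̄ = 347550.00 mm³, ΣAȲ = 375600.00 mm³.
X̄ = 347550.00/6260.00 = 55.52 mm; Ȳ = 375600.00/6260.00 = 60.00 mm.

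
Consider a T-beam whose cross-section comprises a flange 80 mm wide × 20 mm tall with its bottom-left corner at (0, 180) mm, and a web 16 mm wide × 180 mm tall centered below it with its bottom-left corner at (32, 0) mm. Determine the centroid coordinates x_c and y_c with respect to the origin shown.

x_c = 40.00 mm, y_c = 125.71 mm

web: A = 16 × 180 = 2880.00, centroid at (40.00, 90.00).
flange: A = 80 × 20 = 1600.00, centroid at (40.00, 190.00).
ΣA = 4480.00 mm², ΣAx_c = 179200.00 mm³, ΣAy_c = 563200.00 mm³.
x_c = 179200.00/4480.00 = 40.00 mm; y_c = 563200.00/4480.00 = 125.71 mm.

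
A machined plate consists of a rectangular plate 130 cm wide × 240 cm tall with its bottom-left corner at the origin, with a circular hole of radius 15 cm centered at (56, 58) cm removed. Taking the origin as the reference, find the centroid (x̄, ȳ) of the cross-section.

plate: A = 130 × 240 = 31200.00, centroid at (65.00, 120.00).
hole: A = −π·15² = -706.86, centroid at (56.00, 58.00).
ΣA = 30493.14 cm²
ΣAx̄ = (31200.00)(65.00) + (-706.86)(56.00) = 1988415.93 cm³
ΣAȳ = (31200.00)(120.00) + (-706.86)(58.00) = 3703002.22 cm³
x̄ = 1988415.93 / 30493.14 = 65.21 cm
ȳ = 3703002.22 / 30493.14 = 121.44 cm

x̄ = 65.21 cm, ȳ = 121.44 cm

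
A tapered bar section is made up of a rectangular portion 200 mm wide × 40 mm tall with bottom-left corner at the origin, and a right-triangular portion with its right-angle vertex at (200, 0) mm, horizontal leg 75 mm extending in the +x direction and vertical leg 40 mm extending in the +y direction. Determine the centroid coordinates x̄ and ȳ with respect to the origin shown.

x̄ = 119.74 mm, ȳ = 18.95 mm

rectangular portion: A = 200 × 40 = 8000.00, centroid at (100.00, 20.00).
triangular portion: A = ½·75·40 = 1500.00, centroid at (225.00, 13.33).
ΣA = 9500.00 mm²
ΣAx̄ = (8000.00)(100.00) + (1500.00)(225.00) = 1137500.00 mm³
ΣAȳ = (8000.00)(20.00) + (1500.00)(13.33) = 180000.00 mm³
x̄ = 1137500.00 / 9500.00 = 119.74 mm
ȳ = 180000.00 / 9500.00 = 18.95 mm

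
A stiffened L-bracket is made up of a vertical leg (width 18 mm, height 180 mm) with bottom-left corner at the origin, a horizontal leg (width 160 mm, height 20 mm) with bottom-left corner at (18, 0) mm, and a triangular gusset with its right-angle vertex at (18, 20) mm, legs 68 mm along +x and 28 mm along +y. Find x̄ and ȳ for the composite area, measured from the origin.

x̄ = 51.61 mm, ȳ = 47.55 mm

Part | A | x̄ᵢ | ȳᵢ | A·x̄ᵢ | A·ȳᵢ
vertical leg | 3240.00 | 9.00 | 90.00 | 29160.00 | 291600.00
horizontal leg | 3200.00 | 98.00 | 10.00 | 313600.00 | 32000.00
gusset | 952.00 | 40.67 | 29.33 | 38714.67 | 27925.33
Σ | 7392.00 |  |  | 381474.67 | 351525.33
x̄ = 381474.67 / 7392.00 = 51.61 mm
ȳ = 351525.33 / 7392.00 = 47.55 mm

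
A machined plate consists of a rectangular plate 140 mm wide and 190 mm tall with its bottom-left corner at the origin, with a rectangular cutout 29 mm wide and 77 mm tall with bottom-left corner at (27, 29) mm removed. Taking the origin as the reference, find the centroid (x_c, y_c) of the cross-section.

plate: A = 140 × 190 = 26600.00, centroid at (70.00, 95.00).
hole: A = −(29 × 77) = -2233.00, centroid at (41.50, 67.50).
ΣA = 24367.00 mm²
ΣAx_c = (26600.00)(70.00) + (-2233.00)(41.50) = 1769330.50 mm³
ΣAy_c = (26600.00)(95.00) + (-2233.00)(67.50) = 2376272.50 mm³
x_c = 1769330.50 / 24367.00 = 72.61 mm
y_c = 2376272.50 / 24367.00 = 97.52 mm

x_c = 72.61 mm, y_c = 97.52 mm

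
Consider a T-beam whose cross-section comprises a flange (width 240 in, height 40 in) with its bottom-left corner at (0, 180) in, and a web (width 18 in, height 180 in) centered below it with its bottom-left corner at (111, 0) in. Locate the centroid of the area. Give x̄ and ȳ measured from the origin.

x̄ = 120.00 in, ȳ = 172.24 in

web: A = 18 × 180 = 3240.00, centroid at (120.00, 90.00).
flange: A = 240 × 40 = 9600.00, centroid at (120.00, 200.00).
ΣA = 12840.00 in², ΣAx̄ = 1540800.00 in³, ΣAȳ = 2211600.00 in³.
x̄ = 1540800.00/12840.00 = 120.00 in; ȳ = 2211600.00/12840.00 = 172.24 in.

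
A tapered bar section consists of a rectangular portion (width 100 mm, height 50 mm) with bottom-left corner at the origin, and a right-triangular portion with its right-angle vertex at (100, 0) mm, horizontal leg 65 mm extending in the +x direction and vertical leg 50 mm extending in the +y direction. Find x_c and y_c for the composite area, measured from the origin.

x_c = 67.58 mm, y_c = 22.96 mm

rectangular portion: A = 100 × 50 = 5000.00, centroid at (50.00, 25.00).
triangular portion: A = ½·65·50 = 1625.00, centroid at (121.67, 16.67).
ΣA = 6625.00 mm²
ΣAx_c = (5000.00)(50.00) + (1625.00)(121.67) = 447708.33 mm³
ΣAy_c = (5000.00)(25.00) + (1625.00)(16.67) = 152083.33 mm³
x_c = 447708.33 / 6625.00 = 67.58 mm
y_c = 152083.33 / 6625.00 = 22.96 mm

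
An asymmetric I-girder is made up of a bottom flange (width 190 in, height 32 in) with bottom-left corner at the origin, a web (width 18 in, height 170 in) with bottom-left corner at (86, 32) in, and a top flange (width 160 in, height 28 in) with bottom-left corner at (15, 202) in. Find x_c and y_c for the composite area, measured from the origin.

Part | A | x̄ᵢ | ȳᵢ | A·x̄ᵢ | A·ȳᵢ
bottom flange | 6080.00 | 95.00 | 16.00 | 577600.00 | 97280.00
web | 3060.00 | 95.00 | 117.00 | 290700.00 | 358020.00
top flange | 4480.00 | 95.00 | 216.00 | 425600.00 | 967680.00
Σ | 13620.00 |  |  | 1293900.00 | 1422980.00
x_c = 1293900.00 / 13620.00 = 95.00 in
y_c = 1422980.00 / 13620.00 = 104.48 in

x_c = 95.00 in, y_c = 104.48 in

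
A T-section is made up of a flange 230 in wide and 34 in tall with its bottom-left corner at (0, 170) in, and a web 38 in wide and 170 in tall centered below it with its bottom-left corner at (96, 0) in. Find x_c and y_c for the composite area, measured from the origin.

x_c = 115.00 in, y_c = 140.86 in

web: A = 38 × 170 = 6460.00, centroid at (115.00, 85.00).
flange: A = 230 × 34 = 7820.00, centroid at (115.00, 187.00).
ΣA = 14280.00 in²
ΣAx_c = (6460.00)(115.00) + (7820.00)(115.00) = 1642200.00 in³
ΣAy_c = (6460.00)(85.00) + (7820.00)(187.00) = 2011440.00 in³
x_c = 1642200.00 / 14280.00 = 115.00 in
y_c = 2011440.00 / 14280.00 = 140.86 in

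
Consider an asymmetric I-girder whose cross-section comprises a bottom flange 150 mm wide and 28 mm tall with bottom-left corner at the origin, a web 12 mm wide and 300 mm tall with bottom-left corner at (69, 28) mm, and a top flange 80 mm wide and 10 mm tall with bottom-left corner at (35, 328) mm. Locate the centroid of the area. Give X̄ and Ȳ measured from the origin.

Part | A | x̄ᵢ | ȳᵢ | A·x̄ᵢ | A·ȳᵢ
bottom flange | 4200.00 | 75.00 | 14.00 | 315000.00 | 58800.00
web | 3600.00 | 75.00 | 178.00 | 270000.00 | 640800.00
top flange | 800.00 | 75.00 | 333.00 | 60000.00 | 266400.00
Σ | 8600.00 |  |  | 645000.00 | 966000.00
X̄ = 645000.00 / 8600.00 = 75.00 mm
Ȳ = 966000.00 / 8600.00 = 112.33 mm

X̄ = 75.00 mm, Ȳ = 112.33 mm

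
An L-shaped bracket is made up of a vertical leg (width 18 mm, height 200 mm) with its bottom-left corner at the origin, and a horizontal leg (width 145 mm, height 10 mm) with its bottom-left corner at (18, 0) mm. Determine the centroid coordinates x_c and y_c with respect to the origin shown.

vertical leg: A = 18 × 200 = 3600.00, centroid at (9.00, 100.00).
horizontal leg: A = 145 × 10 = 1450.00, centroid at (90.50, 5.00).
ΣA = 5050.00 mm²
ΣAx_c = (3600.00)(9.00) + (1450.00)(90.50) = 163625.00 mm³
ΣAy_c = (3600.00)(100.00) + (1450.00)(5.00) = 367250.00 mm³
x_c = 163625.00 / 5050.00 = 32.40 mm
y_c = 367250.00 / 5050.00 = 72.72 mm

x_c = 32.40 mm, y_c = 72.72 mm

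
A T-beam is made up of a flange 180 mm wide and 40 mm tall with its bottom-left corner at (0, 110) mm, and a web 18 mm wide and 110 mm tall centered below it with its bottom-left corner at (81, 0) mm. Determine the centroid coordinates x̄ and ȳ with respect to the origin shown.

x̄ = 90.00 mm, ȳ = 113.82 mm

web: A = 18 × 110 = 1980.00, centroid at (90.00, 55.00).
flange: A = 180 × 40 = 7200.00, centroid at (90.00, 130.00).
ΣA = 9180.00 mm²
ΣAx̄ = (1980.00)(90.00) + (7200.00)(90.00) = 826200.00 mm³
ΣAȳ = (1980.00)(55.00) + (7200.00)(130.00) = 1044900.00 mm³
x̄ = 826200.00 / 9180.00 = 90.00 mm
ȳ = 1044900.00 / 9180.00 = 113.82 mm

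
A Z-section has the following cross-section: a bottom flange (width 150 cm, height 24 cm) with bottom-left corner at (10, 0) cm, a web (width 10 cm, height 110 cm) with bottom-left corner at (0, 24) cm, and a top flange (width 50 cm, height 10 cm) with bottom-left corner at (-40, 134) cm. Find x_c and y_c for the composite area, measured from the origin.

x_c = 58.46 cm, y_c = 38.38 cm

bottom flange: A = 150 × 24 = 3600.00, centroid at (85.00, 12.00).
web: A = 10 × 110 = 1100.00, centroid at (5.00, 79.00).
top flange: A = 50 × 10 = 500.00, centroid at (-15.00, 139.00).
ΣA = 5200.00 cm², ΣAx_c = 304000.00 cm³, ΣAy_c = 199600.00 cm³.
x_c = 304000.00/5200.00 = 58.46 cm; y_c = 199600.00/5200.00 = 38.38 cm.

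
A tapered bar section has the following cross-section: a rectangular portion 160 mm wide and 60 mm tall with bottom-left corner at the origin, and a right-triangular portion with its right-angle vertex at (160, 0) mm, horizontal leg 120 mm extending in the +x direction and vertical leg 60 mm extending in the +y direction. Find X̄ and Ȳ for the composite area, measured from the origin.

X̄ = 112.73 mm, Ȳ = 27.27 mm

Part | A | x̄ᵢ | ȳᵢ | A·x̄ᵢ | A·ȳᵢ
rectangular portion | 9600.00 | 80.00 | 30.00 | 768000.00 | 288000.00
triangular portion | 3600.00 | 200.00 | 20.00 | 720000.00 | 72000.00
Σ | 13200.00 |  |  | 1488000.00 | 360000.00
X̄ = 1488000.00 / 13200.00 = 112.73 mm
Ȳ = 360000.00 / 13200.00 = 27.27 mm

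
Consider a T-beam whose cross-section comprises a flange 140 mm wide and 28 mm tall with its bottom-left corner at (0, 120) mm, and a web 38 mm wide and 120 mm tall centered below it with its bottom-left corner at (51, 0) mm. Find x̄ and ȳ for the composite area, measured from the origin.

x̄ = 70.00 mm, ȳ = 94.21 mm

web: A = 38 × 120 = 4560.00, centroid at (70.00, 60.00).
flange: A = 140 × 28 = 3920.00, centroid at (70.00, 134.00).
ΣA = 8480.00 mm², ΣAx̄ = 593600.00 mm³, ΣAȳ = 798880.00 mm³.
x̄ = 593600.00/8480.00 = 70.00 mm; ȳ = 798880.00/8480.00 = 94.21 mm.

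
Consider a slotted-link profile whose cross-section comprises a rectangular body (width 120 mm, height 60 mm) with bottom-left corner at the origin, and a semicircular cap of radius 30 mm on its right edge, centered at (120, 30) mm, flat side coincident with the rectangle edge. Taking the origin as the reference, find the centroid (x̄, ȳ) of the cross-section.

rectangular body: A = 120 × 60 = 7200.00, centroid at (60.00, 30.00).
semicircular end: A = ½π·30² = 1413.72, centroid at (132.73, 30.00).
ΣA = 8613.72 mm², ΣAx̄ = 619646.00 mm³, ΣAȳ = 258411.50 mm³.
x̄ = 619646.00/8613.72 = 71.94 mm; ȳ = 258411.50/8613.72 = 30.00 mm.

x̄ = 71.94 mm, ȳ = 30.00 mm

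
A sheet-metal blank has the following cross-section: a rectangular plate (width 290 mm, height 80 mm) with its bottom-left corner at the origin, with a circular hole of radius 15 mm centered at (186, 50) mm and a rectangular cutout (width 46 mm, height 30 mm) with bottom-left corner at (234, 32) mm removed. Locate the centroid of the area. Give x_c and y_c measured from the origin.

plate: A = 290 × 80 = 23200.00, centroid at (145.00, 40.00).
hole 1: A = −π·15² = -706.86, centroid at (186.00, 50.00).
hole 2: A = −(46 × 30) = -1380.00, centroid at (257.00, 47.00).
ΣA = 21113.14 mm², ΣAx_c = 2877864.35 mm³, ΣAy_c = 827797.08 mm³.
x_c = 2877864.35/21113.14 = 136.31 mm; y_c = 827797.08/21113.14 = 39.21 mm.

x_c = 136.31 mm, y_c = 39.21 mm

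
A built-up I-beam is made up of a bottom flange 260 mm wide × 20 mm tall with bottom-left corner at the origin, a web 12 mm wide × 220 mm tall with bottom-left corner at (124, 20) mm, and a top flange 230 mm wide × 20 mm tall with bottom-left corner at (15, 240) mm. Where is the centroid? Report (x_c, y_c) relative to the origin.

bottom flange: A = 260 × 20 = 5200.00, centroid at (130.00, 10.00).
web: A = 12 × 220 = 2640.00, centroid at (130.00, 130.00).
top flange: A = 230 × 20 = 4600.00, centroid at (130.00, 250.00).
ΣA = 12440.00 mm², ΣAx_c = 1617200.00 mm³, ΣAy_c = 1545200.00 mm³.
x_c = 1617200.00/12440.00 = 130.00 mm; y_c = 1545200.00/12440.00 = 124.21 mm.

x_c = 130.00 mm, y_c = 124.21 mm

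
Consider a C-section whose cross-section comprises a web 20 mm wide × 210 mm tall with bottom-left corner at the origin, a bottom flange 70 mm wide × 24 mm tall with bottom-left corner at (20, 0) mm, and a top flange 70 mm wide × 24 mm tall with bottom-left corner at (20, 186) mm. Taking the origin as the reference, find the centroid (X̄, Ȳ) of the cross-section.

X̄ = 30.00 mm, Ȳ = 105.00 mm

Part | A | x̄ᵢ | ȳᵢ | A·x̄ᵢ | A·ȳᵢ
web | 4200.00 | 10.00 | 105.00 | 42000.00 | 441000.00
bottom flange | 1680.00 | 55.00 | 12.00 | 92400.00 | 20160.00
top flange | 1680.00 | 55.00 | 198.00 | 92400.00 | 332640.00
Σ | 7560.00 |  |  | 226800.00 | 793800.00
X̄ = 226800.00 / 7560.00 = 30.00 mm
Ȳ = 793800.00 / 7560.00 = 105.00 mm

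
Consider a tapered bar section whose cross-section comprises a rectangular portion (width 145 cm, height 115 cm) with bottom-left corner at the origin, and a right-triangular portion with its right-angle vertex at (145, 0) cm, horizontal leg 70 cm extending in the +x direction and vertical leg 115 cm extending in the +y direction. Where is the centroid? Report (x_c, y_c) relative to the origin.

rectangular portion: A = 145 × 115 = 16675.00, centroid at (72.50, 57.50).
triangular portion: A = ½·70·115 = 4025.00, centroid at (168.33, 38.33).
ΣA = 20700.00 cm²
ΣAx_c = (16675.00)(72.50) + (4025.00)(168.33) = 1886479.17 cm³
ΣAy_c = (16675.00)(57.50) + (4025.00)(38.33) = 1113104.17 cm³
x_c = 1886479.17 / 20700.00 = 91.13 cm
y_c = 1113104.17 / 20700.00 = 53.77 cm

x_c = 91.13 cm, y_c = 53.77 cm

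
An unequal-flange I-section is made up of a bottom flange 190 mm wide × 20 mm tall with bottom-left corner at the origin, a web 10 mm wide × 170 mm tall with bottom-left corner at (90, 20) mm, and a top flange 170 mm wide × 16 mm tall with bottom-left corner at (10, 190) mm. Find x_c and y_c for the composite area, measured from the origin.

x_c = 95.00 mm, y_c = 91.86 mm

Part | A | x̄ᵢ | ȳᵢ | A·x̄ᵢ | A·ȳᵢ
bottom flange | 3800.00 | 95.00 | 10.00 | 361000.00 | 38000.00
web | 1700.00 | 95.00 | 105.00 | 161500.00 | 178500.00
top flange | 2720.00 | 95.00 | 198.00 | 258400.00 | 538560.00
Σ | 8220.00 |  |  | 780900.00 | 755060.00
x_c = 780900.00 / 8220.00 = 95.00 mm
y_c = 755060.00 / 8220.00 = 91.86 mm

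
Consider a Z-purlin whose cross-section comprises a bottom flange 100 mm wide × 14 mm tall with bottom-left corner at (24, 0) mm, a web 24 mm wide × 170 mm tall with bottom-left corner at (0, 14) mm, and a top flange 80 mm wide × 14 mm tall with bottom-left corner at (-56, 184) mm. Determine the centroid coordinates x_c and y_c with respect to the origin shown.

x_c = 20.40 mm, y_c = 95.10 mm

bottom flange: A = 100 × 14 = 1400.00, centroid at (74.00, 7.00).
web: A = 24 × 170 = 4080.00, centroid at (12.00, 99.00).
top flange: A = 80 × 14 = 1120.00, centroid at (-16.00, 191.00).
ΣA = 6600.00 mm², ΣAx_c = 134640.00 mm³, ΣAy_c = 627640.00 mm³.
x_c = 134640.00/6600.00 = 20.40 mm; y_c = 627640.00/6600.00 = 95.10 mm.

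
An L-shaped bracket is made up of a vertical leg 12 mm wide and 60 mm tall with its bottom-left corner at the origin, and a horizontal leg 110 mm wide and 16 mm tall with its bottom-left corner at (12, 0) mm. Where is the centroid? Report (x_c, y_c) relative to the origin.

x_c = 49.29 mm, y_c = 14.39 mm

vertical leg: A = 12 × 60 = 720.00, centroid at (6.00, 30.00).
horizontal leg: A = 110 × 16 = 1760.00, centroid at (67.00, 8.00).
ΣA = 2480.00 mm², ΣAx_c = 122240.00 mm³, ΣAy_c = 35680.00 mm³.
x_c = 122240.00/2480.00 = 49.29 mm; y_c = 35680.00/2480.00 = 14.39 mm.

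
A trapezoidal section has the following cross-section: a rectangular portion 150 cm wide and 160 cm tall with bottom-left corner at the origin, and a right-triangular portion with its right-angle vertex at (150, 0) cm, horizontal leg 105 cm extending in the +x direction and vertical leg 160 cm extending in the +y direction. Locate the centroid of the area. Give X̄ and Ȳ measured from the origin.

X̄ = 103.52 cm, Ȳ = 73.09 cm

Part | A | x̄ᵢ | ȳᵢ | A·x̄ᵢ | A·ȳᵢ
rectangular portion | 24000.00 | 75.00 | 80.00 | 1800000.00 | 1920000.00
triangular portion | 8400.00 | 185.00 | 53.33 | 1554000.00 | 448000.00
Σ | 32400.00 |  |  | 3354000.00 | 2368000.00
X̄ = 3354000.00 / 32400.00 = 103.52 cm
Ȳ = 2368000.00 / 32400.00 = 73.09 cm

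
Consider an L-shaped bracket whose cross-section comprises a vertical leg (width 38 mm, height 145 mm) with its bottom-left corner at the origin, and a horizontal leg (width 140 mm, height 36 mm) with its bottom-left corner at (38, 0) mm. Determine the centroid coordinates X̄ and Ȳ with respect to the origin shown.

vertical leg: A = 38 × 145 = 5510.00, centroid at (19.00, 72.50).
horizontal leg: A = 140 × 36 = 5040.00, centroid at (108.00, 18.00).
ΣA = 10550.00 mm²
ΣAX̄ = (5510.00)(19.00) + (5040.00)(108.00) = 649010.00 mm³
ΣAȲ = (5510.00)(72.50) + (5040.00)(18.00) = 490195.00 mm³
X̄ = 649010.00 / 10550.00 = 61.52 mm
Ȳ = 490195.00 / 10550.00 = 46.46 mm

X̄ = 61.52 mm, Ȳ = 46.46 mm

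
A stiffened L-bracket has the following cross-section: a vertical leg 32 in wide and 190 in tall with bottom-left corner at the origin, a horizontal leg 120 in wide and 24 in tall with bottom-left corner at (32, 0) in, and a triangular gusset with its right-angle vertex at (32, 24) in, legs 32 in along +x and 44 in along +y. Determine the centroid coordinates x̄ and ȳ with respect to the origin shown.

x̄ = 40.59 in, ȳ = 66.16 in

vertical leg: A = 32 × 190 = 6080.00, centroid at (16.00, 95.00).
horizontal leg: A = 120 × 24 = 2880.00, centroid at (92.00, 12.00).
gusset: A = ½·32·44 = 704.00, centroid at (42.67, 38.67).
ΣA = 9664.00 in²
ΣAx̄ = (6080.00)(16.00) + (2880.00)(92.00) + (704.00)(42.67) = 392277.33 in³
ΣAȳ = (6080.00)(95.00) + (2880.00)(12.00) + (704.00)(38.67) = 639381.33 in³
x̄ = 392277.33 / 9664.00 = 40.59 in
ȳ = 639381.33 / 9664.00 = 66.16 in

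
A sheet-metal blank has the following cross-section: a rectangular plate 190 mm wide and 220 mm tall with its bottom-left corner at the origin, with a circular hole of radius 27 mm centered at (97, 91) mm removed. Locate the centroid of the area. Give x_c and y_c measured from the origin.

plate: A = 190 × 220 = 41800.00, centroid at (95.00, 110.00).
hole: A = −π·27² = -2290.22, centroid at (97.00, 91.00).
ΣA = 39509.78 mm²
ΣAx_c = (41800.00)(95.00) + (-2290.22)(97.00) = 3748848.56 mm³
ΣAy_c = (41800.00)(110.00) + (-2290.22)(91.00) = 4389589.88 mm³
x_c = 3748848.56 / 39509.78 = 94.88 mm
y_c = 4389589.88 / 39509.78 = 111.10 mm

x_c = 94.88 mm, y_c = 111.10 mm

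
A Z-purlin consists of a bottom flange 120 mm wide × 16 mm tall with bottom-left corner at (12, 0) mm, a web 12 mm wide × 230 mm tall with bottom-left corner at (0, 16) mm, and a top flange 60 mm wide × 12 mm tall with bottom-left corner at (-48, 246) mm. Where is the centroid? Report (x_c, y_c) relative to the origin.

x_c = 26.27 mm, y_c = 103.40 mm

bottom flange: A = 120 × 16 = 1920.00, centroid at (72.00, 8.00).
web: A = 12 × 230 = 2760.00, centroid at (6.00, 131.00).
top flange: A = 60 × 12 = 720.00, centroid at (-18.00, 252.00).
ΣA = 5400.00 mm², ΣAx_c = 141840.00 mm³, ΣAy_c = 558360.00 mm³.
x_c = 141840.00/5400.00 = 26.27 mm; y_c = 558360.00/5400.00 = 103.40 mm.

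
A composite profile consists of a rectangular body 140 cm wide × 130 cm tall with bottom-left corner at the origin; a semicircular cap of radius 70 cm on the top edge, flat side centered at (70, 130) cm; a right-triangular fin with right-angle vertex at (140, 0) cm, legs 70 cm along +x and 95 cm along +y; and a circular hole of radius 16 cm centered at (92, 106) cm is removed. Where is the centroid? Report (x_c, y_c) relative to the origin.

rectangular body: A = 140 × 130 = 18200.00, centroid at (70.00, 65.00).
semicircular top: A = ½π·70² = 7696.90, centroid at (70.00, 159.71).
triangular fin: A = ½·70·95 = 3325.00, centroid at (163.33, 31.67).
hole: A = −π·16² = -804.25, centroid at (92.00, 106.00).
ΣA = 28417.65 cm², ΣAx_c = 2281875.68 cm³, ΣAy_c = 2432305.34 cm³.
x_c = 2281875.68/28417.65 = 80.30 cm; y_c = 2432305.34/28417.65 = 85.59 cm.

x_c = 80.30 cm, y_c = 85.59 cm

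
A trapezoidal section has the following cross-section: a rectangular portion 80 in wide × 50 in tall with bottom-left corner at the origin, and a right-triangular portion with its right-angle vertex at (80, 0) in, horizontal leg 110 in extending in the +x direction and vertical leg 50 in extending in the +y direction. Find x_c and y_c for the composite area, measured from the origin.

x_c = 71.23 in, y_c = 21.60 in

rectangular portion: A = 80 × 50 = 4000.00, centroid at (40.00, 25.00).
triangular portion: A = ½·110·50 = 2750.00, centroid at (116.67, 16.67).
ΣA = 6750.00 in², ΣAx_c = 480833.33 in³, ΣAy_c = 145833.33 in³.
x_c = 480833.33/6750.00 = 71.23 in; y_c = 145833.33/6750.00 = 21.60 in.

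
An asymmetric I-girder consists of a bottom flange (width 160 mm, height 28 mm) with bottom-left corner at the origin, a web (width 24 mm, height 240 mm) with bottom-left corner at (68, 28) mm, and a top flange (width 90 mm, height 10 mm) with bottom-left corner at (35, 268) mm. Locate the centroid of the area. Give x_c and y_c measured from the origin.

Part | A | x̄ᵢ | ȳᵢ | A·x̄ᵢ | A·ȳᵢ
bottom flange | 4480.00 | 80.00 | 14.00 | 358400.00 | 62720.00
web | 5760.00 | 80.00 | 148.00 | 460800.00 | 852480.00
top flange | 900.00 | 80.00 | 273.00 | 72000.00 | 245700.00
Σ | 11140.00 |  |  | 891200.00 | 1160900.00
x_c = 891200.00 / 11140.00 = 80.00 mm
y_c = 1160900.00 / 11140.00 = 104.21 mm

x_c = 80.00 mm, y_c = 104.21 mm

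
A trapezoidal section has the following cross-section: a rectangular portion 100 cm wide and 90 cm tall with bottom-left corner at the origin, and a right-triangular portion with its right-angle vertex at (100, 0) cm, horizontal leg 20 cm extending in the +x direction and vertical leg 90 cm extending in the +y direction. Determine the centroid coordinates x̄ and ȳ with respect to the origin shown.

x̄ = 55.15 cm, ȳ = 43.64 cm

rectangular portion: A = 100 × 90 = 9000.00, centroid at (50.00, 45.00).
triangular portion: A = ½·20·90 = 900.00, centroid at (106.67, 30.00).
ΣA = 9900.00 cm², ΣAx̄ = 546000.00 cm³, ΣAȳ = 432000.00 cm³.
x̄ = 546000.00/9900.00 = 55.15 cm; ȳ = 432000.00/9900.00 = 43.64 cm.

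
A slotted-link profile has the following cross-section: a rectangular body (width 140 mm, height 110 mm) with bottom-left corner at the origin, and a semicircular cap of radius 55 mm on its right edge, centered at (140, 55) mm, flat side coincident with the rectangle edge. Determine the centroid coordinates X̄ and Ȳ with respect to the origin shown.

X̄ = 92.01 mm, Ȳ = 55.00 mm

rectangular body: A = 140 × 110 = 15400.00, centroid at (70.00, 55.00).
semicircular end: A = ½π·55² = 4751.66, centroid at (163.34, 55.00).
ΣA = 20151.66 mm²
ΣAX̄ = (15400.00)(70.00) + (4751.66)(163.34) = 1854148.91 mm³
ΣAȲ = (15400.00)(55.00) + (4751.66)(55.00) = 1108341.24 mm³
X̄ = 1854148.91 / 20151.66 = 92.01 mm
Ȳ = 1108341.24 / 20151.66 = 55.00 mm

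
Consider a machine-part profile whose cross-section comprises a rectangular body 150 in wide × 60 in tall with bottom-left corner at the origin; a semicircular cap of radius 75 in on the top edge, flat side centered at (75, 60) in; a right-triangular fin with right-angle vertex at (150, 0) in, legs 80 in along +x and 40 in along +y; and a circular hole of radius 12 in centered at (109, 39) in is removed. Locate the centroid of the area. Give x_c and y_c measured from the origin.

x_c = 82.76 in, y_c = 57.16 in

rectangular body: A = 150 × 60 = 9000.00, centroid at (75.00, 30.00).
semicircular top: A = ½π·75² = 8835.73, centroid at (75.00, 91.83).
triangular fin: A = ½·80·40 = 1600.00, centroid at (176.67, 13.33).
hole: A = −π·12² = -452.39, centroid at (109.00, 39.00).
ΣA = 18983.34 in², ΣAx_c = 1571035.93 in³, ΣAy_c = 1085083.91 in³.
x_c = 1571035.93/18983.34 = 82.76 in; y_c = 1085083.91/18983.34 = 57.16 in.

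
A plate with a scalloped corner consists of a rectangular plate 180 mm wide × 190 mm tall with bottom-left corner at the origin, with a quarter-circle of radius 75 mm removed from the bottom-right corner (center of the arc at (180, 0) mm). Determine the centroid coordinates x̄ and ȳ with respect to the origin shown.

plate: A = 180 × 190 = 34200.00, centroid at (90.00, 95.00).
removed quarter-circle: A = −¼π·75² = -4417.86, centroid at (148.17, 31.83).
ΣA = 29782.14 mm²
ΣAx̄ = (34200.00)(90.00) + (-4417.86)(148.17) = 2423409.36 mm³
ΣAȳ = (34200.00)(95.00) + (-4417.86)(31.83) = 3108375.00 mm³
x̄ = 2423409.36 / 29782.14 = 81.37 mm
ȳ = 3108375.00 / 29782.14 = 104.37 mm

x̄ = 81.37 mm, ȳ = 104.37 mm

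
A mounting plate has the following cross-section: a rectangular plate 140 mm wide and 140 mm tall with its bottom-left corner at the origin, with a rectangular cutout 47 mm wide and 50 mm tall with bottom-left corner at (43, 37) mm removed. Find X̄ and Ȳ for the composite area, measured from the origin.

plate: A = 140 × 140 = 19600.00, centroid at (70.00, 70.00).
hole: A = −(47 × 50) = -2350.00, centroid at (66.50, 62.00).
ΣA = 17250.00 mm², ΣAX̄ = 1215725.00 mm³, ΣAȲ = 1226300.00 mm³.
X̄ = 1215725.00/17250.00 = 70.48 mm; Ȳ = 1226300.00/17250.00 = 71.09 mm.

X̄ = 70.48 mm, Ȳ = 71.09 mm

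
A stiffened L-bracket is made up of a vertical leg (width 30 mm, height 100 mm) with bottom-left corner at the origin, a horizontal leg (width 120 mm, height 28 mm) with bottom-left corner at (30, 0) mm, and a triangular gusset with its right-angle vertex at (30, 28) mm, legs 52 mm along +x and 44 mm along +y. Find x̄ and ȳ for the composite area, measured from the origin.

x̄ = 53.51 mm, ȳ = 32.76 mm

Part | A | x̄ᵢ | ȳᵢ | A·x̄ᵢ | A·ȳᵢ
vertical leg | 3000.00 | 15.00 | 50.00 | 45000.00 | 150000.00
horizontal leg | 3360.00 | 90.00 | 14.00 | 302400.00 | 47040.00
gusset | 1144.00 | 47.33 | 42.67 | 54149.33 | 48810.67
Σ | 7504.00 |  |  | 401549.33 | 245850.67
x̄ = 401549.33 / 7504.00 = 53.51 mm
ȳ = 245850.67 / 7504.00 = 32.76 mm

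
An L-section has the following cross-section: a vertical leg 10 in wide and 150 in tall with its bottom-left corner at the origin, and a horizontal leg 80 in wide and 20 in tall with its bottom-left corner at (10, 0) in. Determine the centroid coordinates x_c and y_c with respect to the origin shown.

vertical leg: A = 10 × 150 = 1500.00, centroid at (5.00, 75.00).
horizontal leg: A = 80 × 20 = 1600.00, centroid at (50.00, 10.00).
ΣA = 3100.00 in², ΣAx_c = 87500.00 in³, ΣAy_c = 128500.00 in³.
x_c = 87500.00/3100.00 = 28.23 in; y_c = 128500.00/3100.00 = 41.45 in.

x_c = 28.23 in, y_c = 41.45 in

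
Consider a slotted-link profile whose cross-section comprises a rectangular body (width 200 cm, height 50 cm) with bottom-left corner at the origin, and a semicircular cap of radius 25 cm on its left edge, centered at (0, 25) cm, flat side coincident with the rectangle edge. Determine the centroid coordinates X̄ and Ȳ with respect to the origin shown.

X̄ = 90.11 cm, Ȳ = 25.00 cm

rectangular body: A = 200 × 50 = 10000.00, centroid at (100.00, 25.00).
semicircular end: A = ½π·25² = 981.75, centroid at (-10.61, 25.00).
ΣA = 10981.75 cm², ΣAX̄ = 989583.33 cm³, ΣAȲ = 274543.69 cm³.
X̄ = 989583.33/10981.75 = 90.11 cm; Ȳ = 274543.69/10981.75 = 25.00 cm.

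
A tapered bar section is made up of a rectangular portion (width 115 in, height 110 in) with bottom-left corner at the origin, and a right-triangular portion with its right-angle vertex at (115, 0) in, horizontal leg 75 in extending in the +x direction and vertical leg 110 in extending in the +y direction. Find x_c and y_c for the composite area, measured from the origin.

x_c = 77.79 in, y_c = 50.49 in

rectangular portion: A = 115 × 110 = 12650.00, centroid at (57.50, 55.00).
triangular portion: A = ½·75·110 = 4125.00, centroid at (140.00, 36.67).
ΣA = 16775.00 in², ΣAx_c = 1304875.00 in³, ΣAy_c = 847000.00 in³.
x_c = 1304875.00/16775.00 = 77.79 in; y_c = 847000.00/16775.00 = 50.49 in.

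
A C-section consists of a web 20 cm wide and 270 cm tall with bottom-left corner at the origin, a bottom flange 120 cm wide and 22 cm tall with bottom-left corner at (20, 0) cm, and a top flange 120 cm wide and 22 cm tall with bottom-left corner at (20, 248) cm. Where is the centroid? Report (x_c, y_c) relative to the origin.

x_c = 44.61 cm, y_c = 135.00 cm

web: A = 20 × 270 = 5400.00, centroid at (10.00, 135.00).
bottom flange: A = 120 × 22 = 2640.00, centroid at (80.00, 11.00).
top flange: A = 120 × 22 = 2640.00, centroid at (80.00, 259.00).
ΣA = 10680.00 cm²
ΣAx_c = (5400.00)(10.00) + (2640.00)(80.00) + (2640.00)(80.00) = 476400.00 cm³
ΣAy_c = (5400.00)(135.00) + (2640.00)(11.00) + (2640.00)(259.00) = 1441800.00 cm³
x_c = 476400.00 / 10680.00 = 44.61 cm
y_c = 1441800.00 / 10680.00 = 135.00 cm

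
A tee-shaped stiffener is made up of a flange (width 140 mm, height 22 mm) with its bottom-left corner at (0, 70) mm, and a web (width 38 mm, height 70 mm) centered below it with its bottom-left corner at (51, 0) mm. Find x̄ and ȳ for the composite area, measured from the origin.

web: A = 38 × 70 = 2660.00, centroid at (70.00, 35.00).
flange: A = 140 × 22 = 3080.00, centroid at (70.00, 81.00).
ΣA = 5740.00 mm², ΣAx̄ = 401800.00 mm³, ΣAȳ = 342580.00 mm³.
x̄ = 401800.00/5740.00 = 70.00 mm; ȳ = 342580.00/5740.00 = 59.68 mm.

x̄ = 70.00 mm, ȳ = 59.68 mm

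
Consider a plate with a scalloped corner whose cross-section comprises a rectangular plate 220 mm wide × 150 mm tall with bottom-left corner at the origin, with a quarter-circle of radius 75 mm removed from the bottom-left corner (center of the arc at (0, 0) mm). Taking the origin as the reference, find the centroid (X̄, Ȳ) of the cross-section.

X̄ = 122.08 mm, Ȳ = 81.67 mm

plate: A = 220 × 150 = 33000.00, centroid at (110.00, 75.00).
removed quarter-circle: A = −¼π·75² = -4417.86, centroid at (31.83, 31.83).
ΣA = 28582.14 mm²
ΣAX̄ = (33000.00)(110.00) + (-4417.86)(31.83) = 3489375.00 mm³
ΣAȲ = (33000.00)(75.00) + (-4417.86)(31.83) = 2334375.00 mm³
X̄ = 3489375.00 / 28582.14 = 122.08 mm
Ȳ = 2334375.00 / 28582.14 = 81.67 mm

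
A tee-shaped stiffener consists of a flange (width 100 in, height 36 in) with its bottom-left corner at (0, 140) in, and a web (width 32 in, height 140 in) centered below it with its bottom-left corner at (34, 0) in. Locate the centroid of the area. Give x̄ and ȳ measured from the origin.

Part | A | x̄ᵢ | ȳᵢ | A·x̄ᵢ | A·ȳᵢ
web | 4480.00 | 50.00 | 70.00 | 224000.00 | 313600.00
flange | 3600.00 | 50.00 | 158.00 | 180000.00 | 568800.00
Σ | 8080.00 |  |  | 404000.00 | 882400.00
x̄ = 404000.00 / 8080.00 = 50.00 in
ȳ = 882400.00 / 8080.00 = 109.21 in

x̄ = 50.00 in, ȳ = 109.21 in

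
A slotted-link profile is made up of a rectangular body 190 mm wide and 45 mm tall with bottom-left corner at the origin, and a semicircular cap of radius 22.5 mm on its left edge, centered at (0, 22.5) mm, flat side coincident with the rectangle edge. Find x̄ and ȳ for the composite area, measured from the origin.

Part | A | x̄ᵢ | ȳᵢ | A·x̄ᵢ | A·ȳᵢ
rectangular body | 8550.00 | 95.00 | 22.50 | 812250.00 | 192375.00
semicircular end | 795.22 | -9.55 | 22.50 | -7593.75 | 17892.35
Σ | 9345.22 |  |  | 804656.25 | 210267.35
x̄ = 804656.25 / 9345.22 = 86.10 mm
ȳ = 210267.35 / 9345.22 = 22.50 mm

x̄ = 86.10 mm, ȳ = 22.50 mm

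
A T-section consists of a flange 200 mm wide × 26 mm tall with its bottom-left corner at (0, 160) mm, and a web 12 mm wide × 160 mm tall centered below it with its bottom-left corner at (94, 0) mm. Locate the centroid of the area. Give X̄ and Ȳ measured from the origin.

X̄ = 100.00 mm, Ȳ = 147.92 mm

Part | A | x̄ᵢ | ȳᵢ | A·x̄ᵢ | A·ȳᵢ
web | 1920.00 | 100.00 | 80.00 | 192000.00 | 153600.00
flange | 5200.00 | 100.00 | 173.00 | 520000.00 | 899600.00
Σ | 7120.00 |  |  | 712000.00 | 1053200.00
X̄ = 712000.00 / 7120.00 = 100.00 mm
Ȳ = 1053200.00 / 7120.00 = 147.92 mm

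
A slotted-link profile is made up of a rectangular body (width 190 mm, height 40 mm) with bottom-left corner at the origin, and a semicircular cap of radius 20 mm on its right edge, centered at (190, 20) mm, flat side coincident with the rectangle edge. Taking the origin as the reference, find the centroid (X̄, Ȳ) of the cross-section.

X̄ = 102.90 mm, Ȳ = 20.00 mm

rectangular body: A = 190 × 40 = 7600.00, centroid at (95.00, 20.00).
semicircular end: A = ½π·20² = 628.32, centroid at (198.49, 20.00).
ΣA = 8228.32 mm², ΣAX̄ = 846713.85 mm³, ΣAȲ = 164566.37 mm³.
X̄ = 846713.85/8228.32 = 102.90 mm; Ȳ = 164566.37/8228.32 = 20.00 mm.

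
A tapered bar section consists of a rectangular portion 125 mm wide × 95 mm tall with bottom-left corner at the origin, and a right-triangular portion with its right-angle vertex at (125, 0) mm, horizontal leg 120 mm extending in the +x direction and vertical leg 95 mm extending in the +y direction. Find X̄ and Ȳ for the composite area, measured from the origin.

Part | A | x̄ᵢ | ȳᵢ | A·x̄ᵢ | A·ȳᵢ
rectangular portion | 11875.00 | 62.50 | 47.50 | 742187.50 | 564062.50
triangular portion | 5700.00 | 165.00 | 31.67 | 940500.00 | 180500.00
Σ | 17575.00 |  |  | 1682687.50 | 744562.50
X̄ = 1682687.50 / 17575.00 = 95.74 mm
Ȳ = 744562.50 / 17575.00 = 42.36 mm

X̄ = 95.74 mm, Ȳ = 42.36 mm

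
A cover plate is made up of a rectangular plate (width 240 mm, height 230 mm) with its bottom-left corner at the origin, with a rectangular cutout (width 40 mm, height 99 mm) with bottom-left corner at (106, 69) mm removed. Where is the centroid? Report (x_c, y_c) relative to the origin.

plate: A = 240 × 230 = 55200.00, centroid at (120.00, 115.00).
hole: A = −(40 × 99) = -3960.00, centroid at (126.00, 118.50).
ΣA = 51240.00 mm², ΣAx_c = 6125040.00 mm³, ΣAy_c = 5878740.00 mm³.
x_c = 6125040.00/51240.00 = 119.54 mm; y_c = 5878740.00/51240.00 = 114.73 mm.

x_c = 119.54 mm, y_c = 114.73 mm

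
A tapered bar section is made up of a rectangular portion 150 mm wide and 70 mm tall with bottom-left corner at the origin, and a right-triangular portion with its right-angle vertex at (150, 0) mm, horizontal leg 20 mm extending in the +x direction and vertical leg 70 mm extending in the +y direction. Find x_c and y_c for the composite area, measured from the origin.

Part | A | x̄ᵢ | ȳᵢ | A·x̄ᵢ | A·ȳᵢ
rectangular portion | 10500.00 | 75.00 | 35.00 | 787500.00 | 367500.00
triangular portion | 700.00 | 156.67 | 23.33 | 109666.67 | 16333.33
Σ | 11200.00 |  |  | 897166.67 | 383833.33
x_c = 897166.67 / 11200.00 = 80.10 mm
y_c = 383833.33 / 11200.00 = 34.27 mm

x_c = 80.10 mm, y_c = 34.27 mm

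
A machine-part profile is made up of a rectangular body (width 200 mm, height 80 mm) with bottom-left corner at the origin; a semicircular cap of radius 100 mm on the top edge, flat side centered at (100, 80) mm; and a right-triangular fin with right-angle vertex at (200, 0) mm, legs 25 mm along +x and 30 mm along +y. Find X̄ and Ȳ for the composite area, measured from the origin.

X̄ = 101.27 mm, Ȳ = 80.01 mm

rectangular body: A = 200 × 80 = 16000.00, centroid at (100.00, 40.00).
semicircular top: A = ½π·100² = 15707.96, centroid at (100.00, 122.44).
triangular fin: A = ½·25·30 = 375.00, centroid at (208.33, 10.00).
ΣA = 32082.96 mm²
ΣAX̄ = (16000.00)(100.00) + (15707.96)(100.00) + (375.00)(208.33) = 3248921.33 mm³
ΣAȲ = (16000.00)(40.00) + (15707.96)(122.44) + (375.00)(10.00) = 2567053.73 mm³
X̄ = 3248921.33 / 32082.96 = 101.27 mm
Ȳ = 2567053.73 / 32082.96 = 80.01 mm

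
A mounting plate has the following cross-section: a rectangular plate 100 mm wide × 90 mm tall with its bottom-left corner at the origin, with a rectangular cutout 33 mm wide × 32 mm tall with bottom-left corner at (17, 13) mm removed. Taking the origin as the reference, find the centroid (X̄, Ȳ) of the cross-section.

plate: A = 100 × 90 = 9000.00, centroid at (50.00, 45.00).
hole: A = −(33 × 32) = -1056.00, centroid at (33.50, 29.00).
ΣA = 7944.00 mm², ΣAX̄ = 414624.00 mm³, ΣAȲ = 374376.00 mm³.
X̄ = 414624.00/7944.00 = 52.19 mm; Ȳ = 374376.00/7944.00 = 47.13 mm.

X̄ = 52.19 mm, Ȳ = 47.13 mm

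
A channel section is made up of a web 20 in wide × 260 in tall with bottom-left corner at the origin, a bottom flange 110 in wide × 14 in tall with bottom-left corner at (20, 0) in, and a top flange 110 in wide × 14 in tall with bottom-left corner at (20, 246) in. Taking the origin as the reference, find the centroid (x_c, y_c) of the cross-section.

web: A = 20 × 260 = 5200.00, centroid at (10.00, 130.00).
bottom flange: A = 110 × 14 = 1540.00, centroid at (75.00, 7.00).
top flange: A = 110 × 14 = 1540.00, centroid at (75.00, 253.00).
ΣA = 8280.00 in²
ΣAx_c = (5200.00)(10.00) + (1540.00)(75.00) + (1540.00)(75.00) = 283000.00 in³
ΣAy_c = (5200.00)(130.00) + (1540.00)(7.00) + (1540.00)(253.00) = 1076400.00 in³
x_c = 283000.00 / 8280.00 = 34.18 in
y_c = 1076400.00 / 8280.00 = 130.00 in

x_c = 34.18 in, y_c = 130.00 in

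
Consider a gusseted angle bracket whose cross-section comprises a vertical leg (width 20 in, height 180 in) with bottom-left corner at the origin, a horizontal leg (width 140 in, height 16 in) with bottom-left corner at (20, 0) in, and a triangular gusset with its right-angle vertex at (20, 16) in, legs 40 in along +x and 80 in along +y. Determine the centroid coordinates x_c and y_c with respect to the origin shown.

x_c = 39.10 in, y_c = 55.13 in

vertical leg: A = 20 × 180 = 3600.00, centroid at (10.00, 90.00).
horizontal leg: A = 140 × 16 = 2240.00, centroid at (90.00, 8.00).
gusset: A = ½·40·80 = 1600.00, centroid at (33.33, 42.67).
ΣA = 7440.00 in²
ΣAx_c = (3600.00)(10.00) + (2240.00)(90.00) + (1600.00)(33.33) = 290933.33 in³
ΣAy_c = (3600.00)(90.00) + (2240.00)(8.00) + (1600.00)(42.67) = 410186.67 in³
x_c = 290933.33 / 7440.00 = 39.10 in
y_c = 410186.67 / 7440.00 = 55.13 in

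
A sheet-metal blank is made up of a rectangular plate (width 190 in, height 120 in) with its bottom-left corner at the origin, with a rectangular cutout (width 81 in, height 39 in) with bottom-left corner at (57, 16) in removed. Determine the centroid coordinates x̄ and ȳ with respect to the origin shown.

x̄ = 94.60 in, ȳ = 63.94 in

plate: A = 190 × 120 = 22800.00, centroid at (95.00, 60.00).
hole: A = −(81 × 39) = -3159.00, centroid at (97.50, 35.50).
ΣA = 19641.00 in²
ΣAx̄ = (22800.00)(95.00) + (-3159.00)(97.50) = 1857997.50 in³
ΣAȳ = (22800.00)(60.00) + (-3159.00)(35.50) = 1255855.50 in³
x̄ = 1857997.50 / 19641.00 = 94.60 in
ȳ = 1255855.50 / 19641.00 = 63.94 in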